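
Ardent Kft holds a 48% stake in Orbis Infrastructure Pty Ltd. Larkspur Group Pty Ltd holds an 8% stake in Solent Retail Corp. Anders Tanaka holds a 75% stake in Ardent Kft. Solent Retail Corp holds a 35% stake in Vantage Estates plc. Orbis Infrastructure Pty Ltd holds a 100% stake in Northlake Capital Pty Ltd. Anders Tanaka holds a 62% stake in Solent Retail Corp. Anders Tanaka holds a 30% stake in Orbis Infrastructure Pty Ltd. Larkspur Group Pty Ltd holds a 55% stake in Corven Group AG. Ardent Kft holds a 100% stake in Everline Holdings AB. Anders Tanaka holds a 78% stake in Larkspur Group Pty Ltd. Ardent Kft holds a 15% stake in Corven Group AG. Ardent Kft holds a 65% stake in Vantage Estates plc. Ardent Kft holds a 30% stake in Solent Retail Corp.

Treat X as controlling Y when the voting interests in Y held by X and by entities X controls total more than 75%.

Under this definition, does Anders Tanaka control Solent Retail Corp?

No

Anders holds 78% of Larkspur, so Anders controls Larkspur.
In Solent, Anders's side holds only 8% + 62% = 70%, not > 75%.
So Anders does not control Solent.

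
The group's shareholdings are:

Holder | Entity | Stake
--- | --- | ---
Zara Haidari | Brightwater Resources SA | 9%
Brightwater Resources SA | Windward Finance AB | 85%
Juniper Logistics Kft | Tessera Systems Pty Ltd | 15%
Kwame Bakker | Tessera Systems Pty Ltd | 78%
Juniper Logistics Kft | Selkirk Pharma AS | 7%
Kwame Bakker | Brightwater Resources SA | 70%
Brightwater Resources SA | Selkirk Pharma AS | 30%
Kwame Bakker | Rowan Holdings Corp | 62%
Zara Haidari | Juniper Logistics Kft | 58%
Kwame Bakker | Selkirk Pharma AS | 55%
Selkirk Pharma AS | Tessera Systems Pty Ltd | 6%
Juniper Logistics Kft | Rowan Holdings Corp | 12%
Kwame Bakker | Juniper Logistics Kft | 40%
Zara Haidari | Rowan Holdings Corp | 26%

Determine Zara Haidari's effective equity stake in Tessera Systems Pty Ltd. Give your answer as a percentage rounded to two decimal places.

Zara reaches Tessera along 3 paths.
Via Juniper: 58% × 15% = 8.7%.
Via Brightwater → Selkirk: 9% × 30% × 6% = 0.162%.
Via Juniper → Selkirk: 58% × 7% × 6% = 0.2436%.
Total: 8.7% + 0.162% + 0.2436% = 9.1056%.
Rounded: 9.11%.

9.11%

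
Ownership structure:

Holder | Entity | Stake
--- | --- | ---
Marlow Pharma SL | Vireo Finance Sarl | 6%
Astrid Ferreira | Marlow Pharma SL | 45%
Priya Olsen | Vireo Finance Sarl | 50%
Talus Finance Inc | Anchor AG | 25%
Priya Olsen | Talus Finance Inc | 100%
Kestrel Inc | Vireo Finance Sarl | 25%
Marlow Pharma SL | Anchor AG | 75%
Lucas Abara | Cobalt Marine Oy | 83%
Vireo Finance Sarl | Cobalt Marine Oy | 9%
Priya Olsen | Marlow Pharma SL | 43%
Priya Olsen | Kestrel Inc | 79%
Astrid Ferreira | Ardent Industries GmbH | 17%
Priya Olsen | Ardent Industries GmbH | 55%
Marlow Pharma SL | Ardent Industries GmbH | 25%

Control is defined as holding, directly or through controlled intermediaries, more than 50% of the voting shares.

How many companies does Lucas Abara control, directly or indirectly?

Lucas holds 83% of Cobalt, so Lucas controls Cobalt.
No other company's threshold is met.
Lucas controls 1 company.

1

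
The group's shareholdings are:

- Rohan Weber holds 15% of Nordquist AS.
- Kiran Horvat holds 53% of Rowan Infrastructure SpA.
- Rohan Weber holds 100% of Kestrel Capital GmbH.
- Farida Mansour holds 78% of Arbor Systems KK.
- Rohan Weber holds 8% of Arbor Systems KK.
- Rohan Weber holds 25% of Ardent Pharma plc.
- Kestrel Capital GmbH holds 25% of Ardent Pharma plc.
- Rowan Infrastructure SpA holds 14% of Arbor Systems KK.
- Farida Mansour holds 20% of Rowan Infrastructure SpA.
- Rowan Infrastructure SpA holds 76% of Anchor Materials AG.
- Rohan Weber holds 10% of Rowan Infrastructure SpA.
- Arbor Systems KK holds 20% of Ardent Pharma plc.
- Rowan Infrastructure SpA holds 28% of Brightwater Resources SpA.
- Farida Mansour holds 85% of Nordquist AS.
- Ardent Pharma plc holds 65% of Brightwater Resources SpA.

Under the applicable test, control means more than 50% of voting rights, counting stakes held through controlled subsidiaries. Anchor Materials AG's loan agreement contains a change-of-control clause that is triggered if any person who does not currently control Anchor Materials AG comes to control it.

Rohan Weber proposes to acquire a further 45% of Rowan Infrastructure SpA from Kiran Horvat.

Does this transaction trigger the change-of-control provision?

Yes

The purchase adds only to Rohan's holdings (Kiran's stake shrinks), so Rohan is the only person who could newly come to control Anchor.
Rohan holds 100% of Kestrel, so Rohan controls Kestrel.
Neither Rohan nor any entity Rohan controls holds any voting interest in Anchor.
So before the transaction, Rohan does not control Anchor.
After the purchase, Rohan's direct stake in Rowan rises to 10% + 45% = 55%, and Kiran's stake falls to 8%.
Rohan holds 55% of Rowan, so Rohan controls Rowan.
Rowan holds 76% of Anchor, so Rohan controls Anchor.
Rohan did not control Anchor before and does after, so the clause is triggered.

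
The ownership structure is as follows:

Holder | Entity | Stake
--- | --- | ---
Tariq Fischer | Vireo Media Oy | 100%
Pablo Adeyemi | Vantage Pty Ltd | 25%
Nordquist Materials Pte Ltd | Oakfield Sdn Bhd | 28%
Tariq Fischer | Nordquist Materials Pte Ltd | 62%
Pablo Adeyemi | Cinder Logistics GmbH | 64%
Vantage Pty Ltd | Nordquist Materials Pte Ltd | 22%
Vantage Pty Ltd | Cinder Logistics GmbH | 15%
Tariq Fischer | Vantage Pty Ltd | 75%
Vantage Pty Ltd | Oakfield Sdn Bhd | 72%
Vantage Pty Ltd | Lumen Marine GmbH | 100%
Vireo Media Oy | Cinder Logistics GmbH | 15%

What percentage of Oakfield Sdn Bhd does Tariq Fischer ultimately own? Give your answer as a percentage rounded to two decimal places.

75.98%

Tariq reaches Oakfield along 3 paths.
Via Nordquist: 62% × 28% = 17.36%.
Via Vantage → Nordquist: 75% × 22% × 28% = 4.62%.
Via Vantage: 75% × 72% = 54%.
Total: 17.36% + 4.62% + 54% = 75.98%.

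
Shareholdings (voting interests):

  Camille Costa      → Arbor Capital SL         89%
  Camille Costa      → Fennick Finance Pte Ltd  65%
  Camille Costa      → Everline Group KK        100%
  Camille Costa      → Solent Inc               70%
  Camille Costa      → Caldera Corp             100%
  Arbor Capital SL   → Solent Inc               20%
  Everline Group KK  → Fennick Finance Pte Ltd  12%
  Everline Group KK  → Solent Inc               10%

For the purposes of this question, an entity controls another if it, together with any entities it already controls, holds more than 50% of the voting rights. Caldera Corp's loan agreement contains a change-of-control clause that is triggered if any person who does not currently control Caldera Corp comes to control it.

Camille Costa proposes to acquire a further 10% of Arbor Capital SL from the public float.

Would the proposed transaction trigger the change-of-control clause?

The purchase changes only Camille's holdings, so Camille is the only person who could newly come to control Caldera.
Camille holds 100% of Caldera, so Camille controls Caldera.
So Camille already controls Caldera before the transaction.
After the purchase, Camille's direct stake in Arbor rises to 89% + 10% = 99%.
Camille controlled Caldera already, so this is not a new person acquiring control; every other person's position is unchanged or reduced.
No new person acquires control, so the clause is not triggered.

No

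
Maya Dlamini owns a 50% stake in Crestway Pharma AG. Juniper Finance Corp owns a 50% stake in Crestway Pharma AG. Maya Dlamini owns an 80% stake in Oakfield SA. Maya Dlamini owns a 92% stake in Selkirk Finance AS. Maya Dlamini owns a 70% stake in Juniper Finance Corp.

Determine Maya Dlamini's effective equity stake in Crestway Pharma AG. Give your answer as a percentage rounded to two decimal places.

Maya reaches Crestway along 2 paths.
Direct stake: 50% = 50%.
Via Juniper: 70% × 50% = 35%.
Total: 50% + 35% = 85%.
Rounded: 85.00%.

85.00%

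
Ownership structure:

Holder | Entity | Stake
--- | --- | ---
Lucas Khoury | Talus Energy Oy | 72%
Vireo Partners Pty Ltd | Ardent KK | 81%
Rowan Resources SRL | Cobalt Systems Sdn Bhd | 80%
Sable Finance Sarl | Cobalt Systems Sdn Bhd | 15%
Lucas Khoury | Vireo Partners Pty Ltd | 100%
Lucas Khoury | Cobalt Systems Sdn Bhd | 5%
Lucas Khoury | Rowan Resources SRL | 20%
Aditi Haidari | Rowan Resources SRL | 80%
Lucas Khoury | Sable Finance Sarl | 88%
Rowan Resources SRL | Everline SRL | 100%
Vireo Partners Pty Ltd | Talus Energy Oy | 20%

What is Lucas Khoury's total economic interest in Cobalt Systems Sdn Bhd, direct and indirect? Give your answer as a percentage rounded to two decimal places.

Lucas reaches Cobalt along 3 paths.
Via Sable: 88% × 15% = 13.2%.
Via Rowan: 20% × 80% = 16%.
Direct stake: 5% = 5%.
Total: 13.2% + 16% + 5% = 34.2%.
Rounded: 34.20%.

34.20%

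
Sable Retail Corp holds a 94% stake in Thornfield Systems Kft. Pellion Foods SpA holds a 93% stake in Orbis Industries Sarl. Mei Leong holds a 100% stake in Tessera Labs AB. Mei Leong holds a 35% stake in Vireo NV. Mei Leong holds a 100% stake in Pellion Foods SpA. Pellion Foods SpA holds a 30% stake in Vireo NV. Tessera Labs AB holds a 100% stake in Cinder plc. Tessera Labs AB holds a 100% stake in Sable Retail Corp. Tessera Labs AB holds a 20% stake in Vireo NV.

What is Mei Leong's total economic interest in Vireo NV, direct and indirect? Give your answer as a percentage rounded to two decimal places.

Mei reaches Vireo along 3 paths.
Via Tessera: 100% × 20% = 20%.
Direct stake: 35% = 35%.
Via Pellion: 100% × 30% = 30%.
Total: 20% + 35% + 30% = 85%.
Rounded: 85.00%.

85.00%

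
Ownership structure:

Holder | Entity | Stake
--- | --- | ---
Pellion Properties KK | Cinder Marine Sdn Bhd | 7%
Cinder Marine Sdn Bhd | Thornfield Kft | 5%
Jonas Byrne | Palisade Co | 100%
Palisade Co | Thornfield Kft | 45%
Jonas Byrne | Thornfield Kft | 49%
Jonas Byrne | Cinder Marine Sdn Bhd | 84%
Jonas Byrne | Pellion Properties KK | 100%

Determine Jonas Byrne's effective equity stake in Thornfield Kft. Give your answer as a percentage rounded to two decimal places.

98.55%

Jonas reaches Thornfield along 4 paths.
Direct stake: 49% = 49%.
Via Cinder: 84% × 5% = 4.2%.
Via Pellion → Cinder: 100% × 7% × 5% = 0.35%.
Via Palisade: 100% × 45% = 45%.
Total: 49% + 4.2% + 0.35% + 45% = 98.55%.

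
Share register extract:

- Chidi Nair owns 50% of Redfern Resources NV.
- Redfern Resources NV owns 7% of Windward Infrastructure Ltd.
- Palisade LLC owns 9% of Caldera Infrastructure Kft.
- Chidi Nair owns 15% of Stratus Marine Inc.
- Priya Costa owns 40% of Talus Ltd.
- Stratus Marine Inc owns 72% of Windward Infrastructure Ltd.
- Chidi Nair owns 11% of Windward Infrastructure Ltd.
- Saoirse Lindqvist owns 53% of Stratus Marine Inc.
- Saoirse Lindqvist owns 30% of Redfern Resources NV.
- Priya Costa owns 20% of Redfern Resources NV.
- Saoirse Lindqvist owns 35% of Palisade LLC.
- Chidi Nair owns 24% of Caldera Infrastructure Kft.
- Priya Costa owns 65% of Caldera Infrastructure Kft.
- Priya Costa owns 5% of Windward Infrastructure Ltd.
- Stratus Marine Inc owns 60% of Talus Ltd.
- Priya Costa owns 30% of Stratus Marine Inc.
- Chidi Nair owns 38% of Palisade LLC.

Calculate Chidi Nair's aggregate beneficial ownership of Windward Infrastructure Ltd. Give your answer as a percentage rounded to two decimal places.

25.30%

Chidi reaches Windward along 3 paths.
Via Stratus: 15% × 72% = 10.8%.
Via Redfern: 50% × 7% = 3.5%.
Direct stake: 11% = 11%.
Total: 10.8% + 3.5% + 11% = 25.3%.
Rounded: 25.30%.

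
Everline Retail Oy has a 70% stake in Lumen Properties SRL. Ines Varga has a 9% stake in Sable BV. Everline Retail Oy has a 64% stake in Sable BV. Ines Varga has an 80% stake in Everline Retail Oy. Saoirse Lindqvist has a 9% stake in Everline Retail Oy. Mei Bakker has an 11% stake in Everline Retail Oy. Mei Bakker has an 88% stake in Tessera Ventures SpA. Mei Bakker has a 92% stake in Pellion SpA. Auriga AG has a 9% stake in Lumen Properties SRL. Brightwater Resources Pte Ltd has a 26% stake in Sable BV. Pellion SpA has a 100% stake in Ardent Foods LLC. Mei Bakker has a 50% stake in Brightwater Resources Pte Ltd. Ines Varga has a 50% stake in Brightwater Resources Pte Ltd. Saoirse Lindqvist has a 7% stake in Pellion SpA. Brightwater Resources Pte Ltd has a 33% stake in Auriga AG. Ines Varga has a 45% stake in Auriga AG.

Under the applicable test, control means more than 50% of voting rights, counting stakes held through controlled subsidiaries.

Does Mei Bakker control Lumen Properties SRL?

No

Mei holds 92% of Pellion, so Mei controls Pellion.
Pellion holds 100% of Ardent, so Mei controls Ardent.
Mei holds 88% of Tessera, so Mei controls Tessera.
Neither Mei nor any entity Mei controls holds any voting interest in Lumen.
So Mei does not control Lumen.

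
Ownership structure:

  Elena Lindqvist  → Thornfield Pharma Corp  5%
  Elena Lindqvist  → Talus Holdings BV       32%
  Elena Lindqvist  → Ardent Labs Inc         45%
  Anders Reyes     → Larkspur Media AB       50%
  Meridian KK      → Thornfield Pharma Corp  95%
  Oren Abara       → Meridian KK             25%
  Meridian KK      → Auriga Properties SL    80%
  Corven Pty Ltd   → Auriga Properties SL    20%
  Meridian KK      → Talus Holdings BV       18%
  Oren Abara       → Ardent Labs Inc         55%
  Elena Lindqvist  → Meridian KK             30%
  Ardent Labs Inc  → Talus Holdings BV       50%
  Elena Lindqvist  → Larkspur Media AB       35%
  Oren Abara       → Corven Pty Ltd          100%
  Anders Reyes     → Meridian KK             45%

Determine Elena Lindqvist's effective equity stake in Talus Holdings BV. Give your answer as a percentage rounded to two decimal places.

Elena reaches Talus along 3 paths.
Via Ardent: 45% × 50% = 22.5%.
Via Meridian: 30% × 18% = 5.4%.
Direct stake: 32% = 32%.
Total: 22.5% + 5.4% + 32% = 59.9%.
Rounded: 59.90%.

59.90%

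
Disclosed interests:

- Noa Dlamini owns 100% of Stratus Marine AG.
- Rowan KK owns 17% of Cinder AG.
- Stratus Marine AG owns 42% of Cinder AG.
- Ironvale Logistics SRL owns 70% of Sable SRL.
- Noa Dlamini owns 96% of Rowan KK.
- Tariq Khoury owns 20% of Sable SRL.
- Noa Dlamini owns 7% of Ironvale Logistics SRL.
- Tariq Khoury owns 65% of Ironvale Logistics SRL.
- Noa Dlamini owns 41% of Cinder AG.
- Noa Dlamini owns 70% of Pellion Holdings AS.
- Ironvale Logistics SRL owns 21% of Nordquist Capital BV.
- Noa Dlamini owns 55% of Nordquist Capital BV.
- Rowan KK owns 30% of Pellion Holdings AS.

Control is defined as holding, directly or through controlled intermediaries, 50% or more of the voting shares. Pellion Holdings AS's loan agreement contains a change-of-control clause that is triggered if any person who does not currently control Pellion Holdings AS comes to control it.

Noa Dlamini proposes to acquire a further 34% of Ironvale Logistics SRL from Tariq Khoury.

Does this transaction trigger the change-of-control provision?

The purchase adds only to Noa's holdings (Tariq's stake shrinks), so Noa is the only person who could newly come to control Pellion.
Noa holds 96% of Rowan, so Noa controls Rowan.
Rowan and Noa together hold 30% + 70% = 100% of Pellion, so Noa controls Pellion.
So Noa already controls Pellion before the transaction.
After the purchase, Noa's direct stake in Ironvale rises to 7% + 34% = 41%, and Tariq's stake falls to 31%.
Noa controlled Pellion already, so this is not a new person acquiring control; every other person's position is unchanged or reduced.
No new person acquires control, so the clause is not triggered.

No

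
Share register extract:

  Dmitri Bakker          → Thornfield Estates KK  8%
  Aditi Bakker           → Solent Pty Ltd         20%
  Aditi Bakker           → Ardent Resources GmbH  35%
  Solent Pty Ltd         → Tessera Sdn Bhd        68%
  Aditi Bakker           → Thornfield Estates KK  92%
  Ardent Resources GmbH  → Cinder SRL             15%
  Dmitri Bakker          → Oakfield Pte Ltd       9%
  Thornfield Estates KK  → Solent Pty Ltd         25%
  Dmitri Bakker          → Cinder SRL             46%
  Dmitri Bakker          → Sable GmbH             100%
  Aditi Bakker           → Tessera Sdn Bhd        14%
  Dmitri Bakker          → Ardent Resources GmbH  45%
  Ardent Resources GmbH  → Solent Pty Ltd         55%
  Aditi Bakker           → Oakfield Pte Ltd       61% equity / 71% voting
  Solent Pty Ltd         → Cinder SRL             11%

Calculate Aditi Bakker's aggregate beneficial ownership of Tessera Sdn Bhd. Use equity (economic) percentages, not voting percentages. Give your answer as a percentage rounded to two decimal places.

56.33%

Aditi reaches Tessera along 4 paths.
Via Solent: 20% × 68% = 13.6%.
Via Thornfield → Solent: 92% × 25% × 68% = 15.64%.
Via Ardent → Solent: 35% × 55% × 68% = 13.09%.
Direct stake: 14% = 14%.
Total: 13.6% + 15.64% + 13.09% + 14% = 56.33%.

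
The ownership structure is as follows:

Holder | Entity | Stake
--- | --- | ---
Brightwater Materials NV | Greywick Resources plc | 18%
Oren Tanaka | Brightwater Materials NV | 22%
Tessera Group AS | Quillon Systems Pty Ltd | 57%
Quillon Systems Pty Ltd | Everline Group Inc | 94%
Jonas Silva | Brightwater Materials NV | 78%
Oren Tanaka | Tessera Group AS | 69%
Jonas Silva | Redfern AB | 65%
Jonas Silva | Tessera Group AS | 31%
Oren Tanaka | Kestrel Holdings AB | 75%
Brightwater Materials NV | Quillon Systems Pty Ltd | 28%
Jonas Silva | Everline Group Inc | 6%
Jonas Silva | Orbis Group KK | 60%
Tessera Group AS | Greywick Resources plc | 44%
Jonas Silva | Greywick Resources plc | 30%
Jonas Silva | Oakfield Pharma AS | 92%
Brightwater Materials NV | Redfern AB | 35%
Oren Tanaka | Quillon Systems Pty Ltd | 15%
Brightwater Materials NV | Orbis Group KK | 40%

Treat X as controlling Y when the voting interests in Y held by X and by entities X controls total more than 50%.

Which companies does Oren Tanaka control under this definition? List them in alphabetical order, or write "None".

Oren holds 69% of Tessera, so Oren controls Tessera.
Oren holds 75% of Kestrel, so Oren controls Kestrel.
Oren and Tessera together hold 15% + 57% = 72% of Quillon, so Oren controls Quillon.
Quillon holds 94% of Everline, so Oren controls Everline.
No other company's threshold is met.

Everline Group Inc, Kestrel Holdings AB, Quillon Systems Pty Ltd, Tessera Group AS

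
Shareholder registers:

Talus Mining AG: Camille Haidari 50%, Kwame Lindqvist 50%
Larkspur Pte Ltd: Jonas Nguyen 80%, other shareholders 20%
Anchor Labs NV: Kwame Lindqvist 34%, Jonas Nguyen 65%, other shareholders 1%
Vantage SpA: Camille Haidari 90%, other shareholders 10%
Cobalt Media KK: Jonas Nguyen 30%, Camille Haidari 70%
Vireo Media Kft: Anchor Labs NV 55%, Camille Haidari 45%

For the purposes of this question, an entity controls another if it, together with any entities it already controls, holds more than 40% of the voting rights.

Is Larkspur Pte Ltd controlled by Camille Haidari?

No

Camille holds 50% of Talus, so Camille controls Talus.
Camille holds 90% of Vantage, so Camille controls Vantage.
Camille holds 70% of Cobalt, so Camille controls Cobalt.
Camille holds 45% of Vireo, so Camille controls Vireo.
Neither Camille nor any entity Camille controls holds any voting interest in Larkspur.
So Camille does not control Larkspur.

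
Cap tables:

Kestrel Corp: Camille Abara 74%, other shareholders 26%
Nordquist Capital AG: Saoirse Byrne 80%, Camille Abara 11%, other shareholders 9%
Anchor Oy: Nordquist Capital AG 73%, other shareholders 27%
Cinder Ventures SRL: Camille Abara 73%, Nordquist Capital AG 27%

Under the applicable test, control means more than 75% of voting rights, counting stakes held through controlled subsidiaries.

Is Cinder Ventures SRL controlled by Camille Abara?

No

Camille's largest direct stake is 74% in Kestrel, which does not meet the threshold, so Camille controls no company.
In Cinder, Camille's side holds only 73%, not > 75%.
So Camille does not control Cinder.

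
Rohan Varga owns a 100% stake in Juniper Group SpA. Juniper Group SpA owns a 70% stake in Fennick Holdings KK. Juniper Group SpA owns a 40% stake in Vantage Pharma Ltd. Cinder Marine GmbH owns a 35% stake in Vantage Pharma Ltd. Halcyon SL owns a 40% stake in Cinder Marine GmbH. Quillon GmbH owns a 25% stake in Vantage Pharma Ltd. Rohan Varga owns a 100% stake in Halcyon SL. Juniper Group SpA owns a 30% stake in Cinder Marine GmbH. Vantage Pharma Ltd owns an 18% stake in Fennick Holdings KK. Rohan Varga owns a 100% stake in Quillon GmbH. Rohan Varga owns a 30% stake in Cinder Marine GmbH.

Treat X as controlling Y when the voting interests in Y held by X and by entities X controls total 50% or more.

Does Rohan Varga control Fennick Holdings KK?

Rohan holds 100% of Quillon, so Rohan controls Quillon.
Rohan holds 100% of Juniper, so Rohan controls Juniper.
Rohan holds 100% of Halcyon, so Rohan controls Halcyon.
Juniper and Rohan and Halcyon together hold 30% + 30% + 40% = 100% of Cinder, so Rohan controls Cinder.
Cinder and Juniper and Quillon together hold 35% + 40% + 25% = 100% of Vantage, so Rohan controls Vantage.
Juniper and Vantage together hold 70% + 18% = 88% of Fennick, so Rohan controls Fennick.

Yes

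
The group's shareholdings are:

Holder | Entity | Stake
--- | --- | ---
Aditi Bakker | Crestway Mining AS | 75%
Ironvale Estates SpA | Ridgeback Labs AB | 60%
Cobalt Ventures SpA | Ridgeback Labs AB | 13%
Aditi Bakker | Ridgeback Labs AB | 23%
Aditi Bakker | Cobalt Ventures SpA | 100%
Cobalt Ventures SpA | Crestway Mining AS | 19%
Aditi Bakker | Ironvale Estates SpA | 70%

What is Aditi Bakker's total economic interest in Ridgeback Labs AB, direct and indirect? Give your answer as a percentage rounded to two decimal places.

78.00%

Aditi reaches Ridgeback along 3 paths.
Direct stake: 23% = 23%.
Via Ironvale: 70% × 60% = 42%.
Via Cobalt: 100% × 13% = 13%.
Total: 23% + 42% + 13% = 78%.
Rounded: 78.00%.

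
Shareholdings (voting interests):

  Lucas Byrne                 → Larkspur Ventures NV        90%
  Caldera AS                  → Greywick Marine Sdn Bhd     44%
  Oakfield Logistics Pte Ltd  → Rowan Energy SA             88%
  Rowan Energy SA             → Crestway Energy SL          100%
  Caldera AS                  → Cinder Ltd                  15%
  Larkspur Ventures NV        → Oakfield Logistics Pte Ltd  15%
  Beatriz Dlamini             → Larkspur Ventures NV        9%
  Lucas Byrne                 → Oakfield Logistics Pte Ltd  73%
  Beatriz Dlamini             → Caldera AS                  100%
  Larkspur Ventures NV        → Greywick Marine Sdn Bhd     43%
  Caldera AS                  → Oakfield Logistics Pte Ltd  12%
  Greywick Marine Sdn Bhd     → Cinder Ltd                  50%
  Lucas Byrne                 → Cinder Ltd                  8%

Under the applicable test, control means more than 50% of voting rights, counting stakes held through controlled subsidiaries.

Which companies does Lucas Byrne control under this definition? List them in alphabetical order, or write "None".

Lucas holds 90% of Larkspur, so Lucas controls Larkspur.
Larkspur and Lucas together hold 15% + 73% = 88% of Oakfield, so Lucas controls Oakfield.
Oakfield holds 88% of Rowan, so Lucas controls Rowan.
Rowan holds 100% of Crestway, so Lucas controls Crestway.
No other company's threshold is met.

Crestway Energy SL, Larkspur Ventures NV, Oakfield Logistics Pte Ltd, Rowan Energy SA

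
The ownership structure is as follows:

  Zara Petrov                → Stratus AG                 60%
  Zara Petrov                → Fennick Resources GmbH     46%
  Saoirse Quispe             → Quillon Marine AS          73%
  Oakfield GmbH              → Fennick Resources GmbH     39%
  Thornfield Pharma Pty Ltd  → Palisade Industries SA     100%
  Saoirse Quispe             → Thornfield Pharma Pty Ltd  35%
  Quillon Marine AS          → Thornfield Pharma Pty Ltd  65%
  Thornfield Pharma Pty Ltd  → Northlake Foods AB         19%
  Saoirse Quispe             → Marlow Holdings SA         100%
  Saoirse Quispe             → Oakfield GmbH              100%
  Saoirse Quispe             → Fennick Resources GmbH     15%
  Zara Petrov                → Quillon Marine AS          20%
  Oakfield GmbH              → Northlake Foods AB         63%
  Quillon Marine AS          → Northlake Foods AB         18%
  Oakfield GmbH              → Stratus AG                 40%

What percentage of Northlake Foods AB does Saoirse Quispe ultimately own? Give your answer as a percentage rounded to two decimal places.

Saoirse reaches Northlake along 4 paths.
Via Oakfield: 100% × 63% = 63%.
Via Quillon: 73% × 18% = 13.14%.
Via Quillon → Thornfield: 73% × 65% × 19% = 9.0155%.
Via Thornfield: 35% × 19% = 6.65%.
Total: 63% + 13.14% + 9.0155% + 6.65% = 91.8055%.
Rounded: 91.81%.

91.81%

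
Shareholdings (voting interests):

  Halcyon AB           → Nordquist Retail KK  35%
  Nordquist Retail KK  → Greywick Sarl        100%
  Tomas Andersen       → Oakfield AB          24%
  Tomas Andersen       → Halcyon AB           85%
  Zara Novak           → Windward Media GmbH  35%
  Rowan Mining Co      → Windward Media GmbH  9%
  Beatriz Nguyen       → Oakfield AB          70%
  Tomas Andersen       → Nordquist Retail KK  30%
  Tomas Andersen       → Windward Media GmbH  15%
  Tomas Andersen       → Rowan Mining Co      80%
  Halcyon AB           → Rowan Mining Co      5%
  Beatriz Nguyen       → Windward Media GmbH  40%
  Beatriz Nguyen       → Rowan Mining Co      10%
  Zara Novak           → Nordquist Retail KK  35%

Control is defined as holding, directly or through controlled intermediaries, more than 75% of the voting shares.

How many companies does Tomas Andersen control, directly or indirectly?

Tomas holds 85% of Halcyon, so Tomas controls Halcyon.
Tomas and Halcyon together hold 80% + 5% = 85% of Rowan, so Tomas controls Rowan.
No other company's threshold is met.
Tomas controls 2 companies.

2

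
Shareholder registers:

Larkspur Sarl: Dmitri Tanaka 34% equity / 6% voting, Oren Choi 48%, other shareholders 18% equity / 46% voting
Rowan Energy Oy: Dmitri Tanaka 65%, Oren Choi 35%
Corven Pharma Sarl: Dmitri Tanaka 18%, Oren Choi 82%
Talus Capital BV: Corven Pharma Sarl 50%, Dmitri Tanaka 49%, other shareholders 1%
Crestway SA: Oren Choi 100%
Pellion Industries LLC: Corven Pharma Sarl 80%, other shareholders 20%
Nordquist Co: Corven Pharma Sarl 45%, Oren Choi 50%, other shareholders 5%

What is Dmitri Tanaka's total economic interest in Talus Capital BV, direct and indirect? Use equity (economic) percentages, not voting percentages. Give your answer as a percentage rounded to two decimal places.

58.00%

Dmitri reaches Talus along 2 paths.
Via Corven: 18% × 50% = 9%.
Direct stake: 49% = 49%.
Total: 9% + 49% = 58%.
Rounded: 58.00%.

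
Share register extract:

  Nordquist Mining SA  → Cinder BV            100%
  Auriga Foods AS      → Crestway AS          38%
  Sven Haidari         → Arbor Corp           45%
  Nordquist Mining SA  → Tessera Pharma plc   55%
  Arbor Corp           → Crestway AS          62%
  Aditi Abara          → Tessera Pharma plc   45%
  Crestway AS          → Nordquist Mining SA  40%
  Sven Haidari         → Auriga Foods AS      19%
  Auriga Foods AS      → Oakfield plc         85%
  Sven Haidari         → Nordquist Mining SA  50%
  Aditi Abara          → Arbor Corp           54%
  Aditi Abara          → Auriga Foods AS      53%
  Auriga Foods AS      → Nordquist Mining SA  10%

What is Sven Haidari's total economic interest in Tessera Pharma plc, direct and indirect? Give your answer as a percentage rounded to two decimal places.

Sven reaches Tessera along 4 paths.
Via Nordquist: 50% × 55% = 27.5%.
Via Auriga → Crestway → Nordquist: 19% × 38% × 40% × 55% = 1.5884%.
Via Arbor → Crestway → Nordquist: 45% × 62% × 40% × 55% = 6.138%.
Via Auriga → Nordquist: 19% × 10% × 55% = 1.045%.
Total: 27.5% + 1.5884% + 6.138% + 1.045% = 36.2714%.
Rounded: 36.27%.

36.27%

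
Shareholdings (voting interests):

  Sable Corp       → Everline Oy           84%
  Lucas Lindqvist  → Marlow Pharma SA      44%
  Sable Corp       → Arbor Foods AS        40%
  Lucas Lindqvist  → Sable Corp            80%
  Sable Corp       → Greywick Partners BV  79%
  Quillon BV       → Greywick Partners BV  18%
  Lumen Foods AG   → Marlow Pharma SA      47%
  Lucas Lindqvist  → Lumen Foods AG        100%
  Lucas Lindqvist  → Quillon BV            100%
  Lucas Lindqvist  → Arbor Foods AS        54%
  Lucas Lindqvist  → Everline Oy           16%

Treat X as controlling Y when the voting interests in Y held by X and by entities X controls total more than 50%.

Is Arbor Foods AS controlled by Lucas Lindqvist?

Lucas holds 80% of Sable, so Lucas controls Sable.
Lucas and Sable together hold 54% + 40% = 94% of Arbor, so Lucas controls Arbor.

Yes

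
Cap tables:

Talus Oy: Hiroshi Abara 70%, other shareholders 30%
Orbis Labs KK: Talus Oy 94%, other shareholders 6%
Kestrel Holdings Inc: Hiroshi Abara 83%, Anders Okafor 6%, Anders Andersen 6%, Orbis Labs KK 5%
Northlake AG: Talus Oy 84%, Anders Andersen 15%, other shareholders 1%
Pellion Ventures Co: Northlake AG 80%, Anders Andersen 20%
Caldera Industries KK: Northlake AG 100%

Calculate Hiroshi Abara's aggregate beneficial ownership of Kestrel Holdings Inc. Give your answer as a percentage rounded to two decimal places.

Hiroshi reaches Kestrel along 2 paths.
Direct stake: 83% = 83%.
Via Talus → Orbis: 70% × 94% × 5% = 3.29%.
Total: 83% + 3.29% = 86.29%.

86.29%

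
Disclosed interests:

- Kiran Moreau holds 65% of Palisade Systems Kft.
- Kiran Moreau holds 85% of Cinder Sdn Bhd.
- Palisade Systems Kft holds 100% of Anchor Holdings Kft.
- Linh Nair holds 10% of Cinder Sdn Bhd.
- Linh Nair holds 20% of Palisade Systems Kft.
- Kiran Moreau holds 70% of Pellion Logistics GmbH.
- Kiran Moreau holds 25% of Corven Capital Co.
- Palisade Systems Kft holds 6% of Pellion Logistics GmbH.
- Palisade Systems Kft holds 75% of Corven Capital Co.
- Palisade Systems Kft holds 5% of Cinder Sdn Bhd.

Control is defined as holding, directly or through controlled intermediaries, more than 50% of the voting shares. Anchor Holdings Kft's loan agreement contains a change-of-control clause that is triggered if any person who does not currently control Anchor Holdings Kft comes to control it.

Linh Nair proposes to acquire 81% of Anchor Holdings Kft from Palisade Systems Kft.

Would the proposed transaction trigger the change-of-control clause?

Yes

The purchase adds only to Linh's holdings (Palisade's stake shrinks), so Linh is the only person who could newly come to control Anchor.
Linh's largest direct stake is 20% in Palisade, which does not meet the threshold, so Linh controls no company.
Neither Linh nor any entity Linh controls holds any voting interest in Anchor.
So before the transaction, Linh does not control Anchor.
After the purchase, Linh holds 81% of Anchor directly, and Palisade's stake falls to 19%.
Linh holds 81% of Anchor, so Linh controls Anchor.
Linh did not control Anchor before and does after, so the clause is triggered.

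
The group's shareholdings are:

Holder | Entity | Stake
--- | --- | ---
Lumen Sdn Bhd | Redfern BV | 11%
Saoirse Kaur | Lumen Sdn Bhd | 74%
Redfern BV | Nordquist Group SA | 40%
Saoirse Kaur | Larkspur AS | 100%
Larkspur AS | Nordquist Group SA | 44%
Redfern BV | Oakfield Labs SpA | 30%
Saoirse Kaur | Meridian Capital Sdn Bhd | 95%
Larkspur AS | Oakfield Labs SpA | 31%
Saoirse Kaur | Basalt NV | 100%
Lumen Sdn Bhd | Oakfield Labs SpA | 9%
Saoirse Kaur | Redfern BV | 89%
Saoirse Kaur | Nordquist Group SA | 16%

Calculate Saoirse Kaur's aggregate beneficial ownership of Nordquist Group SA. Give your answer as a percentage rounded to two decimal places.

98.86%

Saoirse reaches Nordquist along 4 paths.
Direct stake: 16% = 16%.
Via Larkspur: 100% × 44% = 44%.
Via Redfern: 89% × 40% = 35.6%.
Via Lumen → Redfern: 74% × 11% × 40% = 3.256%.
Total: 16% + 44% + 35.6% + 3.256% = 98.856%.
Rounded: 98.86%.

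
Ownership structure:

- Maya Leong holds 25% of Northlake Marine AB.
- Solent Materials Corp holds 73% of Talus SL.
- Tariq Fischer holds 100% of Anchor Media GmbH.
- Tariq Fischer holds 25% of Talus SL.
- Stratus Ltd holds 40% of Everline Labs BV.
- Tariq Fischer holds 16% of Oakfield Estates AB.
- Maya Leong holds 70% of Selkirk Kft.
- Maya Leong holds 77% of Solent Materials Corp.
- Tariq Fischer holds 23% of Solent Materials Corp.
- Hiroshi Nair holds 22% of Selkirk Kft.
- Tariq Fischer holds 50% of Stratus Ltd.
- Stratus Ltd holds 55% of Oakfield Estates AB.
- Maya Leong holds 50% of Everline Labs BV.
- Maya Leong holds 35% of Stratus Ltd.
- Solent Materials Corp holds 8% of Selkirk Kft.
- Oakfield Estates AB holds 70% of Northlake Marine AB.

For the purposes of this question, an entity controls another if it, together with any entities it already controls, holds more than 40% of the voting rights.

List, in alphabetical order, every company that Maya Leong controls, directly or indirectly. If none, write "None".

Everline Labs BV, Selkirk Kft, Solent Materials Corp, Talus SL

Maya holds 77% of Solent, so Maya controls Solent.
Maya and Solent together hold 70% + 8% = 78% of Selkirk, so Maya controls Selkirk.
Solent holds 73% of Talus, so Maya controls Talus.
Maya holds 50% of Everline, so Maya controls Everline.
No other company's threshold is met.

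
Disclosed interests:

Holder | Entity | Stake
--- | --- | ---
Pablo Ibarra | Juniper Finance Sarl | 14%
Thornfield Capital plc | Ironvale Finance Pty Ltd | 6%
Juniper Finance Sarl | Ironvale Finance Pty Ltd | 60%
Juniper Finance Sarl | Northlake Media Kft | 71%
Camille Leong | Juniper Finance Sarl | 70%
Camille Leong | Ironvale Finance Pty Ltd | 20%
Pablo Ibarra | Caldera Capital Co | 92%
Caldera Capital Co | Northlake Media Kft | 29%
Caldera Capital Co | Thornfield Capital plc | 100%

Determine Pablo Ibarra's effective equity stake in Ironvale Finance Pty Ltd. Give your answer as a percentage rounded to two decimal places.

Pablo reaches Ironvale along 2 paths.
Via Juniper: 14% × 60% = 8.4%.
Via Caldera → Thornfield: 92% × 100% × 6% = 5.52%.
Total: 8.4% + 5.52% = 13.92%.

13.92%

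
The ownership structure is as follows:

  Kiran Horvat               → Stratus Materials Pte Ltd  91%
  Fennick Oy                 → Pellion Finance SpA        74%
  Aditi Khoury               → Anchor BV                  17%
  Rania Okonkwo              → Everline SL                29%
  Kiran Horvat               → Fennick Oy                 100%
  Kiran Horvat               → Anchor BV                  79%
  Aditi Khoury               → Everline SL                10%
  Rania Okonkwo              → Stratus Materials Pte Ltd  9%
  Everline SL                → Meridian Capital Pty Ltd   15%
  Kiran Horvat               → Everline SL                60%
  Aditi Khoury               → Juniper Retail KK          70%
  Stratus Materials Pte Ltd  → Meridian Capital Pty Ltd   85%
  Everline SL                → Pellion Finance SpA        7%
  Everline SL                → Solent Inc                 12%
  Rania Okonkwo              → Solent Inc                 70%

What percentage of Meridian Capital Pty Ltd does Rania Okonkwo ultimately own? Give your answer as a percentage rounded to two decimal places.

12.00%

Rania reaches Meridian along 2 paths.
Via Stratus: 9% × 85% = 7.65%.
Via Everline: 29% × 15% = 4.35%.
Total: 7.65% + 4.35% = 12%.
Rounded: 12.00%.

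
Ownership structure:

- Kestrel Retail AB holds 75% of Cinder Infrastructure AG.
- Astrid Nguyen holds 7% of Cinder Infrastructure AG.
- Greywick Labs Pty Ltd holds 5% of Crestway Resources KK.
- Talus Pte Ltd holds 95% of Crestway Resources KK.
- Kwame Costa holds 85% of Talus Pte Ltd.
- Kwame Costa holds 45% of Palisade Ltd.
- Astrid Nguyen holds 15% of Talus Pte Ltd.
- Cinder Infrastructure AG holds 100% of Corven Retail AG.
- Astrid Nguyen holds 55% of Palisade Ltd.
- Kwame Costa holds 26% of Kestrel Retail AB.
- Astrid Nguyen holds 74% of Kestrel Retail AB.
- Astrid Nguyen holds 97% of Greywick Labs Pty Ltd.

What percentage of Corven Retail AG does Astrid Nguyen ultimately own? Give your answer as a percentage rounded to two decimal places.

62.50%

Astrid reaches Corven along 2 paths.
Via Kestrel → Cinder: 74% × 75% × 100% = 55.5%.
Via Cinder: 7% × 100% = 7%.
Total: 55.5% + 7% = 62.5%.
Rounded: 62.50%.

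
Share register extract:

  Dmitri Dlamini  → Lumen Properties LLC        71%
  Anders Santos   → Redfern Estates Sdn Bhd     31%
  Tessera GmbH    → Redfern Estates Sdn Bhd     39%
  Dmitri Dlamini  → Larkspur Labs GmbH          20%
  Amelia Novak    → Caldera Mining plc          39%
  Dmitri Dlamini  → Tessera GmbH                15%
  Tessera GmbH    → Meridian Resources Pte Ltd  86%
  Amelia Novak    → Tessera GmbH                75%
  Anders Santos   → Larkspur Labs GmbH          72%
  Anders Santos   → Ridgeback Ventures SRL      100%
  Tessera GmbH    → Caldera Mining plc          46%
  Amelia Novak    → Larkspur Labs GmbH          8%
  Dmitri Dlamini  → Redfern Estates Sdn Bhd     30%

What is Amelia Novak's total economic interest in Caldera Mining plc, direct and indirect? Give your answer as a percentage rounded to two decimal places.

73.50%

Amelia reaches Caldera along 2 paths.
Via Tessera: 75% × 46% = 34.5%.
Direct stake: 39% = 39%.
Total: 34.5% + 39% = 73.5%.
Rounded: 73.50%.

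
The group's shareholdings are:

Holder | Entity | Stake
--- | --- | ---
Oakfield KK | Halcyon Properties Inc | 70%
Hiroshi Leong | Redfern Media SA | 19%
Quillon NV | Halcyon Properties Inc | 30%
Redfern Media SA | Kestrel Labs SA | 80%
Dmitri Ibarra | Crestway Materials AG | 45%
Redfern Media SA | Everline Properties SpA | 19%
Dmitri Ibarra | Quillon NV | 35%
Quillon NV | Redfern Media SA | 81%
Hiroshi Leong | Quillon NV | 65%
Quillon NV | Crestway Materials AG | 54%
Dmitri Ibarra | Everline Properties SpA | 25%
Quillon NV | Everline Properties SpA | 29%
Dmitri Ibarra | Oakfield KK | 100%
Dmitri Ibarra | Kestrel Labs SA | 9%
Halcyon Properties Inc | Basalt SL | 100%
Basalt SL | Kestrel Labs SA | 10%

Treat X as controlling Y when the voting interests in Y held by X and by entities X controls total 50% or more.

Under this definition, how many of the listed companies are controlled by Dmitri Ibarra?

3

Dmitri holds 100% of Oakfield, so Dmitri controls Oakfield.
Oakfield holds 70% of Halcyon, so Dmitri controls Halcyon.
Halcyon holds 100% of Basalt, so Dmitri controls Basalt.
No other company's threshold is met.
Dmitri controls 3 companies.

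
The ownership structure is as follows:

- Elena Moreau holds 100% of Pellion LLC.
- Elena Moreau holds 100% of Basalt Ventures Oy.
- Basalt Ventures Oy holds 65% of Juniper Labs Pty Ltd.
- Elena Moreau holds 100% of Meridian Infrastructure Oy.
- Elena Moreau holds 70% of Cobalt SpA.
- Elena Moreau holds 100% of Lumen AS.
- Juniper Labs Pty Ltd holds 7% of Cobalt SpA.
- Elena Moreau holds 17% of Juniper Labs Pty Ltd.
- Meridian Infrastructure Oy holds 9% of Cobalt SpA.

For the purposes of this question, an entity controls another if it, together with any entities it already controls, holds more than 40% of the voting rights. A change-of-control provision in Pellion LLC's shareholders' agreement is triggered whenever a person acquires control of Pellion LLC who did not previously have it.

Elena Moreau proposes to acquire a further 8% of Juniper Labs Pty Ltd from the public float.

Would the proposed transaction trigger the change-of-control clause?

No

The purchase changes only Elena's holdings, so Elena is the only person who could newly come to control Pellion.
Elena holds 100% of Pellion, so Elena controls Pellion.
So Elena already controls Pellion before the transaction.
After the purchase, Elena's direct stake in Juniper rises to 17% + 8% = 25%.
Elena controlled Pellion already, so this is not a new person acquiring control; every other person's position is unchanged or reduced.
No new person acquires control, so the clause is not triggered.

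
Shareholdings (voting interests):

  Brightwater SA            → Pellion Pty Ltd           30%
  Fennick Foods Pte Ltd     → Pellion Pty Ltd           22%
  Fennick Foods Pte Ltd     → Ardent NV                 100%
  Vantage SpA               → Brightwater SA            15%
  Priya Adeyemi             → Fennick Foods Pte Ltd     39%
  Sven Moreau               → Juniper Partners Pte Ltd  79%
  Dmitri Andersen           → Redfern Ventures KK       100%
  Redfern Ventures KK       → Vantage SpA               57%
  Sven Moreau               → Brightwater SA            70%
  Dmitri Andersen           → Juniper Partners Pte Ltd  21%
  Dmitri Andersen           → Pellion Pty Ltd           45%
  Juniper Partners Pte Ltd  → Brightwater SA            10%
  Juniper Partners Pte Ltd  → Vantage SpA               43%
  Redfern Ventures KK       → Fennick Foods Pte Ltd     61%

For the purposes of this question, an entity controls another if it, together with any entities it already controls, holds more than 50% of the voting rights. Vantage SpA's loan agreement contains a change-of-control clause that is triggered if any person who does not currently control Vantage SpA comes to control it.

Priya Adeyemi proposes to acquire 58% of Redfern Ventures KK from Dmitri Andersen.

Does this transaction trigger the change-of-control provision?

The purchase adds only to Priya's holdings (Dmitri's stake shrinks), so Priya is the only person who could newly come to control Vantage.
Priya's largest direct stake is 39% in Fennick, which does not meet the threshold, so Priya controls no company.
Neither Priya nor any entity Priya controls holds any voting interest in Vantage.
So before the transaction, Priya does not control Vantage.
After the purchase, Priya holds 58% of Redfern directly, and Dmitri's stake falls to 42%.
Priya holds 58% of Redfern, so Priya controls Redfern.
Redfern holds 57% of Vantage, so Priya controls Vantage.
Priya did not control Vantage before and does after, so the clause is triggered.

Yes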